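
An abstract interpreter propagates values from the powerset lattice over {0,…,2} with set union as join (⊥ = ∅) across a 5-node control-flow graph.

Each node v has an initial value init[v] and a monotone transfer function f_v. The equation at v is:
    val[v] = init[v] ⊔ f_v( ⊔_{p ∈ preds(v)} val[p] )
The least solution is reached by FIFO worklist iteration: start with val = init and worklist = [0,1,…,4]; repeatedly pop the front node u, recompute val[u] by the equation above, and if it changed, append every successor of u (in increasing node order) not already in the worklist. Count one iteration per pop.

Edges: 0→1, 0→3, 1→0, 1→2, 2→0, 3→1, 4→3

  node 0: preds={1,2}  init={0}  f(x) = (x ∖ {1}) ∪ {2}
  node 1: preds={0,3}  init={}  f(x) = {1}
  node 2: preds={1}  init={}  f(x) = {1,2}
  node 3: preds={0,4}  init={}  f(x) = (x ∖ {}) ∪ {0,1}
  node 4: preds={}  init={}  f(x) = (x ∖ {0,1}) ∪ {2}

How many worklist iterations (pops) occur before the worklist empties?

Iteration log — 8 steps:
  step 1. node 0  ⊔preds={}  new={0,2}  old={0}  +wl: 
  step 2. node 1  ⊔preds={0,2}  new={1}  old={}  +wl: 0
  step 3. node 2  ⊔preds={1}  new={1,2}  old={}  +wl: 
  step 4. node 3  ⊔preds={0,2}  new={0,1,2}  old={}  +wl: 1
  step 5. node 4  ⊔preds={}  new={2}  old={}  +wl: 3
  step 6. node 0  ⊔preds={1,2}  new={0,2}  stable
  step 7. node 1  ⊔preds={0,1,2}  new={1}  stable
  step 8. node 3  ⊔preds={0,2}  new={0,1,2}  stable

Least fixpoint reached:
  node 0: {0,2}
  node 1: {1}
  node 2: {1,2}
  node 3: {0,1,2}
  node 4: {2}

8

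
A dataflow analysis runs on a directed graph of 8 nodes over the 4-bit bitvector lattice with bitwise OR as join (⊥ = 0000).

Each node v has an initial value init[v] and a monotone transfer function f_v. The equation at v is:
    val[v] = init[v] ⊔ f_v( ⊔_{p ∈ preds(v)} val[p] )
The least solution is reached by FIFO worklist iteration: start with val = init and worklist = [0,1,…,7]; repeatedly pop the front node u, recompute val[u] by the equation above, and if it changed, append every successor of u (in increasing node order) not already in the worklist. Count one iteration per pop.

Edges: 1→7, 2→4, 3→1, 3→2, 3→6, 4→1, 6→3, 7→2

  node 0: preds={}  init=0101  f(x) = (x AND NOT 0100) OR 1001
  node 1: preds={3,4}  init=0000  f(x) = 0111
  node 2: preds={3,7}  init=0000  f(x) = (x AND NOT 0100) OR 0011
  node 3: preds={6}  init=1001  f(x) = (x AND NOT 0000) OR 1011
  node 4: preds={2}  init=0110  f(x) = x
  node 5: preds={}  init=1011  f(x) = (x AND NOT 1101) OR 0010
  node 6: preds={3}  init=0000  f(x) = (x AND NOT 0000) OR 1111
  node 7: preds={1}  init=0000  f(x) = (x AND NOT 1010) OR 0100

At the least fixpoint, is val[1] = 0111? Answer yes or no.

Iteration log — 14 steps:
  step 1. node 0  ⊔preds=0000  new=1101  old=0101  +wl: 
  step 2. node 1  ⊔preds=1111  new=0111  old=0000  +wl: 
  step 3. node 2  ⊔preds=1001  new=1011  old=0000  +wl: 
  step 4. node 3  ⊔preds=0000  new=1011  old=1001  +wl: 1,2
  step 5. node 4  ⊔preds=1011  new=1111  old=0110  +wl: 
  step 6. node 5  ⊔preds=0000  new=1011  stable
  step 7. node 6  ⊔preds=1011  new=1111  old=0000  +wl: 3
  step 8. node 7  ⊔preds=0111  new=0101  old=0000  +wl: 
  step 9. node 1  ⊔preds=1111  new=0111  stable
  step 10. node 2  ⊔preds=1111  new=1011  stable
  step 11. node 3  ⊔preds=1111  new=1111  old=1011  +wl: 1,2,6
  step 12. node 1  ⊔preds=1111  new=0111  stable
  step 13. node 2  ⊔preds=1111  new=1011  stable
  step 14. node 6  ⊔preds=1111  new=1111  stable

Least fixpoint reached:
  node 0: 1101
  node 1: 0111
  node 2: 1011
  node 3: 1111
  node 4: 1111
  node 5: 1011
  node 6: 1111
  node 7: 0101

yes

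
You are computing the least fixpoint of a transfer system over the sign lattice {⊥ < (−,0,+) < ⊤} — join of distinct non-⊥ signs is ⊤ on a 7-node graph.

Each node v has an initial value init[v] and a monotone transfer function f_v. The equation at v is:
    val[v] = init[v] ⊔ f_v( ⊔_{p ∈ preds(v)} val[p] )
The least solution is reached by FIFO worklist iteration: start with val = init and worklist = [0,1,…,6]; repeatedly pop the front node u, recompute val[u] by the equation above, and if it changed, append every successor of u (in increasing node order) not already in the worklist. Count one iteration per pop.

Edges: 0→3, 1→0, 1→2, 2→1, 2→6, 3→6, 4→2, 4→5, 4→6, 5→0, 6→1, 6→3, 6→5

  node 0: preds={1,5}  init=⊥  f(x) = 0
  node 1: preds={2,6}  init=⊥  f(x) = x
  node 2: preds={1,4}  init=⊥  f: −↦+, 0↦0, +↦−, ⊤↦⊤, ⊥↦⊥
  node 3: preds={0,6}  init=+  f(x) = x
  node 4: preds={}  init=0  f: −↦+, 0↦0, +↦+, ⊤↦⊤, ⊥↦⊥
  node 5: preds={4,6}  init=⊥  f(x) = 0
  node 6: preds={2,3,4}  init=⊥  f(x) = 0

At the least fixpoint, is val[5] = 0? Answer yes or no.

Iteration log — 12 steps:
  step 1. node 0  ⊔preds=⊥  new=0  old=⊥  +wl: 
  step 2. node 1  ⊔preds=⊥  new=⊥  stable
  step 3. node 2  ⊔preds=0  new=0  old=⊥  +wl: 1
  step 4. node 3  ⊔preds=0  new=⊤  old=+  +wl: 
  step 5. node 4  ⊔preds=⊥  new=0  stable
  step 6. node 5  ⊔preds=0  new=0  old=⊥  +wl: 0
  step 7. node 6  ⊔preds=⊤  new=0  old=⊥  +wl: 3,5
  step 8. node 1  ⊔preds=0  new=0  old=⊥  +wl: 2
  step 9. node 0  ⊔preds=0  new=0  stable
  step 10. node 3  ⊔preds=0  new=⊤  stable
  step 11. node 5  ⊔preds=0  new=0  stable
  step 12. node 2  ⊔preds=0  new=0  stable

Least fixpoint reached:
  node 0: 0
  node 1: 0
  node 2: 0
  node 3: ⊤
  node 4: 0
  node 5: 0
  node 6: 0

yes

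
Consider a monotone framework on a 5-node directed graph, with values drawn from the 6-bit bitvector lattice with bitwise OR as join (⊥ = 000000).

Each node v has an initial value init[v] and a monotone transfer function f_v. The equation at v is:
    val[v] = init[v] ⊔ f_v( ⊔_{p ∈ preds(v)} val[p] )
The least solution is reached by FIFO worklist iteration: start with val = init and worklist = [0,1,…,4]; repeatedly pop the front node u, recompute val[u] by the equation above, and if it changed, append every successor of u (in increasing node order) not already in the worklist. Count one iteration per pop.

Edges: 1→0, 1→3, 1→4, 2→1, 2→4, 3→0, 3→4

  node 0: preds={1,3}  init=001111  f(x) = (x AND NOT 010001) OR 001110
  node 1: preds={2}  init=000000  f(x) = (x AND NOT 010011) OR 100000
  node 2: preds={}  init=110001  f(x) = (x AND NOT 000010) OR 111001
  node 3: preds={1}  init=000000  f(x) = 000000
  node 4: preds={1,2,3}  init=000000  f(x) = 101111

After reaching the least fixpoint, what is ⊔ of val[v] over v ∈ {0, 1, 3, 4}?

101111

Trace (10 dequeues):
  [1] u=0 | in 000000 | out 001111 | ==
  [2] u=1 | in 110001 | out 100000 | prev 000000 | push {0}
  [3] u=2 | in 000000 | out 111001 | prev 110001 | push {1}
  [4] u=3 | in 100000 | out 000000 | ==
  [5] u=4 | in 111001 | out 101111 | prev 000000 | push {}
  [6] u=0 | in 100000 | out 101111 | prev 001111 | push {}
  [7] u=1 | in 111001 | out 101000 | prev 100000 | push {0,3,4}
  [8] u=0 | in 101000 | out 101111 | ==
  [9] u=3 | in 101000 | out 000000 | ==
  [10] u=4 | in 111001 | out 101111 | ==

Converged values:
  [0] 101111
  [1] 101000
  [2] 111001
  [3] 000000
  [4] 101111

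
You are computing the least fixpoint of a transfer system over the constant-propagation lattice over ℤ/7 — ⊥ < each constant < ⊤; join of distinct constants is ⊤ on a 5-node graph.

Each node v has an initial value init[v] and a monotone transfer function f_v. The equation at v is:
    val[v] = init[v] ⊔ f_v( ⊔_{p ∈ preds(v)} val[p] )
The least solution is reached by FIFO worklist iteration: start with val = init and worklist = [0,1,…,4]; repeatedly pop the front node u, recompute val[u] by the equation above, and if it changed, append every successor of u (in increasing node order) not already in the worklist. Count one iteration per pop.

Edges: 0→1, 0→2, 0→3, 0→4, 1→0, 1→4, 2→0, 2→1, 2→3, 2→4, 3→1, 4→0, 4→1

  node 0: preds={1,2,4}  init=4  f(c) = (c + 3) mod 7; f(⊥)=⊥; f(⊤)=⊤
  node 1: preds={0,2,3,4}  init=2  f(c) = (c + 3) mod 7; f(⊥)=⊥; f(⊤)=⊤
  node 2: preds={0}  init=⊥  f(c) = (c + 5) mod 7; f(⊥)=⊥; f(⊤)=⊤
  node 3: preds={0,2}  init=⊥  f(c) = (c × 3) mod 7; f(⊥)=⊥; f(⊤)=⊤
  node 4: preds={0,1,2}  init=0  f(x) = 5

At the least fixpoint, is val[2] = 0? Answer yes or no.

no

Trace (7 dequeues):
  [1] u=0 | in ⊤ | out ⊤ | prev 4 | push {}
  [2] u=1 | in ⊤ | out ⊤ | prev 2 | push {0}
  [3] u=2 | in ⊤ | out ⊤ | prev ⊥ | push {1}
  [4] u=3 | in ⊤ | out ⊤ | prev ⊥ | push {}
  [5] u=4 | in ⊤ | out ⊤ | prev 0 | push {}
  [6] u=0 | in ⊤ | out ⊤ | ==
  [7] u=1 | in ⊤ | out ⊤ | ==

Converged values:
  [0] ⊤
  [1] ⊤
  [2] ⊤
  [3] ⊤
  [4] ⊤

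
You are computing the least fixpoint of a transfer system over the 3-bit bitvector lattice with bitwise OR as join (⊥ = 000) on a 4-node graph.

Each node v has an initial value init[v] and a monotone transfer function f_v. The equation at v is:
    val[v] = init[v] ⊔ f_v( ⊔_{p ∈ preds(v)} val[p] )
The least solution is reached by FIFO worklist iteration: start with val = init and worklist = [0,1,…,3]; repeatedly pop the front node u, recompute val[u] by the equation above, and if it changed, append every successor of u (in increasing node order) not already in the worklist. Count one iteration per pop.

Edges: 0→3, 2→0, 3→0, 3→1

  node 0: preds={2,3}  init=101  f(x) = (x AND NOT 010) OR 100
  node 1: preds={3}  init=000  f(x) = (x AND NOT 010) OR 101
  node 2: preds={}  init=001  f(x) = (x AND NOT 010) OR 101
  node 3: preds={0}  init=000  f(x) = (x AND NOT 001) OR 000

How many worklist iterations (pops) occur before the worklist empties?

6

Iteration log — 6 steps:
  step 1. node 0  ⊔preds=001  new=101  stable
  step 2. node 1  ⊔preds=000  new=101  old=000  +wl: 
  step 3. node 2  ⊔preds=000  new=101  old=001  +wl: 0
  step 4. node 3  ⊔preds=101  new=100  old=000  +wl: 1
  step 5. node 0  ⊔preds=101  new=101  stable
  step 6. node 1  ⊔preds=100  new=101  stable

Least fixpoint reached:
  node 0: 101
  node 1: 101
  node 2: 101
  node 3: 100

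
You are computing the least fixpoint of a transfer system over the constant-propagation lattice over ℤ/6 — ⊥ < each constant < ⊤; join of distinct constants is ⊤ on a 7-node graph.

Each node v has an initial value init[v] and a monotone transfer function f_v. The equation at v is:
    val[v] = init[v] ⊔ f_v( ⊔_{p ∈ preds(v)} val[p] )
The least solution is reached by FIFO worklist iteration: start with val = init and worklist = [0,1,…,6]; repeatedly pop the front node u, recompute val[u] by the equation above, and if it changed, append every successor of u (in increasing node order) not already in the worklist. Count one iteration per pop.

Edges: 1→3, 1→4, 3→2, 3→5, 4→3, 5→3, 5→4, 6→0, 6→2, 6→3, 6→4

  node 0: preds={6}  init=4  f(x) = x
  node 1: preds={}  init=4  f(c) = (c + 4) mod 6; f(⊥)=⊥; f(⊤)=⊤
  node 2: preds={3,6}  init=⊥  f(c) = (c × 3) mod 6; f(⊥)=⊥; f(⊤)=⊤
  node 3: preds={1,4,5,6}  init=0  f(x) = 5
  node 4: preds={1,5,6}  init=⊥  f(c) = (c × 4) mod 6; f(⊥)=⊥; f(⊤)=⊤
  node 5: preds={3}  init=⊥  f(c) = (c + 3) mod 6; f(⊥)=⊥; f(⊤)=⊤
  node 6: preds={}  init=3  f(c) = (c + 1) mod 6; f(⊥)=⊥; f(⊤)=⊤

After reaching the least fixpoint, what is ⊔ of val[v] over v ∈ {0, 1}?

⊤

Worklist (10 pops):
  #1 pop 0: in=3 → ⊤ (was 4); enqueue []
  #2 pop 1: in=⊥ → 4 (no change)
  #3 pop 2: in=⊤ → ⊤ (was ⊥); enqueue []
  #4 pop 3: in=⊤ → ⊤ (was 0); enqueue [2]
  #5 pop 4: in=⊤ → ⊤ (was ⊥); enqueue [3]
  #6 pop 5: in=⊤ → ⊤ (was ⊥); enqueue [4]
  #7 pop 6: in=⊥ → 3 (no change)
  #8 pop 2: in=⊤ → ⊤ (no change)
  #9 pop 3: in=⊤ → ⊤ (no change)
  #10 pop 4: in=⊤ → ⊤ (no change)

Fixpoint:
  val[0] = ⊤
  val[1] = 4
  val[2] = ⊤
  val[3] = ⊤
  val[4] = ⊤
  val[5] = ⊤
  val[6] = 3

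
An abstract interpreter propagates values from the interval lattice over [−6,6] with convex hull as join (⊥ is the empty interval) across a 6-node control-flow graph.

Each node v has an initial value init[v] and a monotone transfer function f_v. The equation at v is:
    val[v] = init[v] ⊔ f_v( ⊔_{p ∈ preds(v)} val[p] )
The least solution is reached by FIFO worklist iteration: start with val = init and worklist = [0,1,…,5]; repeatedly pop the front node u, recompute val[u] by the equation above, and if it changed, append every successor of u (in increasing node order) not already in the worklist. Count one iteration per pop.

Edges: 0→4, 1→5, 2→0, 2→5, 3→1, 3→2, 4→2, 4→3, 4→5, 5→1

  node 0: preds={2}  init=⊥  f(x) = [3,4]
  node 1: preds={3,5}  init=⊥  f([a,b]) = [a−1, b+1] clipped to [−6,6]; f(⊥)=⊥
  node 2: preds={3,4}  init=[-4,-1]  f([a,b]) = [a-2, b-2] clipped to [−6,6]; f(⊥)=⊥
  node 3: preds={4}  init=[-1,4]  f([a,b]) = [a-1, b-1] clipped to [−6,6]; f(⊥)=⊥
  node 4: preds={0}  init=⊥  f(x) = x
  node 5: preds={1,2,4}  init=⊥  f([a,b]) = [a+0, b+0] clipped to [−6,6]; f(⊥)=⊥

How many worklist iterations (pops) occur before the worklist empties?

Trace (14 dequeues):
  [1] u=0 | in [-4,-1] | out [3,4] | prev ⊥ | push {}
  [2] u=1 | in [-1,4] | out [-2,5] | prev ⊥ | push {}
  [3] u=2 | in [-1,4] | out [-4,2] | prev [-4,-1] | push {0}
  [4] u=3 | in ⊥ | out [-1,4] | ==
  [5] u=4 | in [3,4] | out [3,4] | prev ⊥ | push {2,3}
  [6] u=5 | in [-4,5] | out [-4,5] | prev ⊥ | push {1}
  [7] u=0 | in [-4,2] | out [3,4] | ==
  [8] u=2 | in [-1,4] | out [-4,2] | ==
  [9] u=3 | in [3,4] | out [-1,4] | ==
  [10] u=1 | in [-4,5] | out [-5,6] | prev [-2,5] | push {5}
  [11] u=5 | in [-5,6] | out [-5,6] | prev [-4,5] | push {1}
  [12] u=1 | in [-5,6] | out [-6,6] | prev [-5,6] | push {5}
  [13] u=5 | in [-6,6] | out [-6,6] | prev [-5,6] | push {1}
  [14] u=1 | in [-6,6] | out [-6,6] | ==

Converged values:
  [0] [3,4]
  [1] [-6,6]
  [2] [-4,2]
  [3] [-1,4]
  [4] [3,4]
  [5] [-6,6]

14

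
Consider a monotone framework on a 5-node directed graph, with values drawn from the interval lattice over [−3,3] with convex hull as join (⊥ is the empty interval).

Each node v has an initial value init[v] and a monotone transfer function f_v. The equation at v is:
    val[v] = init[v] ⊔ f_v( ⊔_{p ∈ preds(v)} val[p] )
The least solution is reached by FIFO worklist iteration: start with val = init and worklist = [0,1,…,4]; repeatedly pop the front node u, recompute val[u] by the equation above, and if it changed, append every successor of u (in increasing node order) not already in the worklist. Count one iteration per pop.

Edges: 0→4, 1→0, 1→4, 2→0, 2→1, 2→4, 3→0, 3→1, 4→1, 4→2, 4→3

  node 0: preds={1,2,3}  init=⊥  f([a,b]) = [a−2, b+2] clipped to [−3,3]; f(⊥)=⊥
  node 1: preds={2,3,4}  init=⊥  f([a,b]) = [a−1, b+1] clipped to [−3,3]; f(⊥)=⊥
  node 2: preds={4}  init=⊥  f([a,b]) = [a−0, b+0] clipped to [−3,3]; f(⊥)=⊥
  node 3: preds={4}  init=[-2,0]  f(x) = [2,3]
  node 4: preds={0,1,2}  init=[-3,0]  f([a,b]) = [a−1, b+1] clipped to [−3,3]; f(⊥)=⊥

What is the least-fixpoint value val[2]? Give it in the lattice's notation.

[-3,3]

Worklist (12 pops):
  #1 pop 0: in=[-2,0] → [-3,2] (was ⊥); enqueue []
  #2 pop 1: in=[-3,0] → [-3,1] (was ⊥); enqueue [0]
  #3 pop 2: in=[-3,0] → [-3,0] (was ⊥); enqueue [1]
  #4 pop 3: in=[-3,0] → [-2,3] (was [-2,0]); enqueue []
  #5 pop 4: in=[-3,2] → [-3,3] (was [-3,0]); enqueue [2,3]
  #6 pop 0: in=[-3,3] → [-3,3] (was [-3,2]); enqueue [4]
  #7 pop 1: in=[-3,3] → [-3,3] (was [-3,1]); enqueue [0]
  #8 pop 2: in=[-3,3] → [-3,3] (was [-3,0]); enqueue [1]
  #9 pop 3: in=[-3,3] → [-2,3] (no change)
  #10 pop 4: in=[-3,3] → [-3,3] (no change)
  #11 pop 0: in=[-3,3] → [-3,3] (no change)
  #12 pop 1: in=[-3,3] → [-3,3] (no change)

Fixpoint:
  val[0] = [-3,3]
  val[1] = [-3,3]
  val[2] = [-3,3]
  val[3] = [-2,3]
  val[4] = [-3,3]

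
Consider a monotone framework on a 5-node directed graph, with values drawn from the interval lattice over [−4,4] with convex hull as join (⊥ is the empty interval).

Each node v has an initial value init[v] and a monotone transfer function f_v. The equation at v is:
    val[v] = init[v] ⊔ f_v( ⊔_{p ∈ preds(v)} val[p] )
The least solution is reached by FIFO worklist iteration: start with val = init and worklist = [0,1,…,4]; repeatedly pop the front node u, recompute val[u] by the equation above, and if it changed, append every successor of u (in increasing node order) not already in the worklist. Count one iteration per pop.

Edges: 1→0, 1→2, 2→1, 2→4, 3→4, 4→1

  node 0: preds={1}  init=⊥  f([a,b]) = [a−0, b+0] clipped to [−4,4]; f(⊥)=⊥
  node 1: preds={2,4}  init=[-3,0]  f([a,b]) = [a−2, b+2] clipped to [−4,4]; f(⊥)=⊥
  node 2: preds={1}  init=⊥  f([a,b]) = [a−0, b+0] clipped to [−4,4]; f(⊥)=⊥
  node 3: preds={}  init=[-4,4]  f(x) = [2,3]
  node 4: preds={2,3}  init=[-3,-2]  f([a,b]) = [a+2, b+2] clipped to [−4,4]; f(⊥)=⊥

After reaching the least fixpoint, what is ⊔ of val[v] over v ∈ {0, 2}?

[-4,4]

Iteration log — 11 steps:
  step 1. node 0  ⊔preds=[-3,0]  new=[-3,0]  old=⊥  +wl: 
  step 2. node 1  ⊔preds=[-3,-2]  new=[-4,0]  old=[-3,0]  +wl: 0
  step 3. node 2  ⊔preds=[-4,0]  new=[-4,0]  old=⊥  +wl: 1
  step 4. node 3  ⊔preds=⊥  new=[-4,4]  stable
  step 5. node 4  ⊔preds=[-4,4]  new=[-3,4]  old=[-3,-2]  +wl: 
  step 6. node 0  ⊔preds=[-4,0]  new=[-4,0]  old=[-3,0]  +wl: 
  step 7. node 1  ⊔preds=[-4,4]  new=[-4,4]  old=[-4,0]  +wl: 0,2
  step 8. node 0  ⊔preds=[-4,4]  new=[-4,4]  old=[-4,0]  +wl: 
  step 9. node 2  ⊔preds=[-4,4]  new=[-4,4]  old=[-4,0]  +wl: 1,4
  step 10. node 1  ⊔preds=[-4,4]  new=[-4,4]  stable
  step 11. node 4  ⊔preds=[-4,4]  new=[-3,4]  stable

Least fixpoint reached:
  node 0: [-4,4]
  node 1: [-4,4]
  node 2: [-4,4]
  node 3: [-4,4]
  node 4: [-3,4]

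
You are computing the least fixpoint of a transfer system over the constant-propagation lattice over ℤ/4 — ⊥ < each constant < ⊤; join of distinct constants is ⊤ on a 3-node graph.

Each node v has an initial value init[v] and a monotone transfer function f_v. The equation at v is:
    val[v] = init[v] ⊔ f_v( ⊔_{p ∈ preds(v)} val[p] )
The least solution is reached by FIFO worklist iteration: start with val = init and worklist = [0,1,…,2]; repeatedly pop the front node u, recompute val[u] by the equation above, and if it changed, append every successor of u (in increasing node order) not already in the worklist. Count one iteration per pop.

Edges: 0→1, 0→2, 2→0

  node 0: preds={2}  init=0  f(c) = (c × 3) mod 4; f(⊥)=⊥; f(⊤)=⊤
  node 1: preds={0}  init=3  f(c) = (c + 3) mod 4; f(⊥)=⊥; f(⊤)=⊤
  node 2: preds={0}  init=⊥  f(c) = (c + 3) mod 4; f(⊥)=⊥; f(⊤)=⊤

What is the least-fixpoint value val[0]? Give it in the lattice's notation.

Iteration log — 7 steps:
  step 1. node 0  ⊔preds=⊥  new=0  stable
  step 2. node 1  ⊔preds=0  new=3  stable
  step 3. node 2  ⊔preds=0  new=3  old=⊥  +wl: 0
  step 4. node 0  ⊔preds=3  new=⊤  old=0  +wl: 1,2
  step 5. node 1  ⊔preds=⊤  new=⊤  old=3  +wl: 
  step 6. node 2  ⊔preds=⊤  new=⊤  old=3  +wl: 0
  step 7. node 0  ⊔preds=⊤  new=⊤  stable

Least fixpoint reached:
  node 0: ⊤
  node 1: ⊤
  node 2: ⊤

⊤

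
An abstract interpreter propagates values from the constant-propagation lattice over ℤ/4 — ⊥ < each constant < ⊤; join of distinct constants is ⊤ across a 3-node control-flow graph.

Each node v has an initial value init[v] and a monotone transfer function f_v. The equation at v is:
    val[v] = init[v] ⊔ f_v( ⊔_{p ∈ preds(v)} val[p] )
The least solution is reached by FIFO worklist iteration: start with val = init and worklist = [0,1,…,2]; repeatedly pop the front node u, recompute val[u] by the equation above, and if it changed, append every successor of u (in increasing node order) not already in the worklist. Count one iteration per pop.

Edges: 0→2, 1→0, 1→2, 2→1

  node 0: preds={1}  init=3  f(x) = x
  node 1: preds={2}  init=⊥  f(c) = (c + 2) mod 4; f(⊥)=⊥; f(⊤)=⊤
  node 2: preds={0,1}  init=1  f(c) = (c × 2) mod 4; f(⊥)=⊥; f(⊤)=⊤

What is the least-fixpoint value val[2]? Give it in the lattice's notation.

Iteration log — 7 steps:
  step 1. node 0  ⊔preds=⊥  new=3  stable
  step 2. node 1  ⊔preds=1  new=3  old=⊥  +wl: 0
  step 3. node 2  ⊔preds=3  new=⊤  old=1  +wl: 1
  step 4. node 0  ⊔preds=3  new=3  stable
  step 5. node 1  ⊔preds=⊤  new=⊤  old=3  +wl: 0,2
  step 6. node 0  ⊔preds=⊤  new=⊤  old=3  +wl: 
  step 7. node 2  ⊔preds=⊤  new=⊤  stable

Least fixpoint reached:
  node 0: ⊤
  node 1: ⊤
  node 2: ⊤

⊤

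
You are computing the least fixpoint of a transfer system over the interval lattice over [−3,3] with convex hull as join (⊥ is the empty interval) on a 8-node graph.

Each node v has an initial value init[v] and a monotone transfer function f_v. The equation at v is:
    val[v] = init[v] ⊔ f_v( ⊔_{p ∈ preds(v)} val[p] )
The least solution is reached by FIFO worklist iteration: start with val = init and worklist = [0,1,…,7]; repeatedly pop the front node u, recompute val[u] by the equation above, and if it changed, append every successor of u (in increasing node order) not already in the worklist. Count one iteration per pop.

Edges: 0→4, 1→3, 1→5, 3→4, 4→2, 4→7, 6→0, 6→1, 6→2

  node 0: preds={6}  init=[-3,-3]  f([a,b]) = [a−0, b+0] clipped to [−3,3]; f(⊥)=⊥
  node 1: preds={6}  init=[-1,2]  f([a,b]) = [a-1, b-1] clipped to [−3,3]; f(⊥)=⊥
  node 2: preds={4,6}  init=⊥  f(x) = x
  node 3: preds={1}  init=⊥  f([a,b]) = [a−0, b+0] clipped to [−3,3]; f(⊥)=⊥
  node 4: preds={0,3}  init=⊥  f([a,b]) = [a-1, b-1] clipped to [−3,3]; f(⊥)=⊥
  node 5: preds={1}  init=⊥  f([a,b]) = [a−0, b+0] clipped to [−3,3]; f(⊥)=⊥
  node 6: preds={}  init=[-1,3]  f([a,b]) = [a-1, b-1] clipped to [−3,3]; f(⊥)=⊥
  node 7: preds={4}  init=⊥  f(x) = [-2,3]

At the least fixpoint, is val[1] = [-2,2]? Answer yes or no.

yes

Iteration log — 9 steps:
  step 1. node 0  ⊔preds=[-1,3]  new=[-3,3]  old=[-3,-3]  +wl: 
  step 2. node 1  ⊔preds=[-1,3]  new=[-2,2]  old=[-1,2]  +wl: 
  step 3. node 2  ⊔preds=[-1,3]  new=[-1,3]  old=⊥  +wl: 
  step 4. node 3  ⊔preds=[-2,2]  new=[-2,2]  old=⊥  +wl: 
  step 5. node 4  ⊔preds=[-3,3]  new=[-3,2]  old=⊥  +wl: 2
  step 6. node 5  ⊔preds=[-2,2]  new=[-2,2]  old=⊥  +wl: 
  step 7. node 6  ⊔preds=⊥  new=[-1,3]  stable
  step 8. node 7  ⊔preds=[-3,2]  new=[-2,3]  old=⊥  +wl: 
  step 9. node 2  ⊔preds=[-3,3]  new=[-3,3]  old=[-1,3]  +wl: 

Least fixpoint reached:
  node 0: [-3,3]
  node 1: [-2,2]
  node 2: [-3,3]
  node 3: [-2,2]
  node 4: [-3,2]
  node 5: [-2,2]
  node 6: [-1,3]
  node 7: [-2,3]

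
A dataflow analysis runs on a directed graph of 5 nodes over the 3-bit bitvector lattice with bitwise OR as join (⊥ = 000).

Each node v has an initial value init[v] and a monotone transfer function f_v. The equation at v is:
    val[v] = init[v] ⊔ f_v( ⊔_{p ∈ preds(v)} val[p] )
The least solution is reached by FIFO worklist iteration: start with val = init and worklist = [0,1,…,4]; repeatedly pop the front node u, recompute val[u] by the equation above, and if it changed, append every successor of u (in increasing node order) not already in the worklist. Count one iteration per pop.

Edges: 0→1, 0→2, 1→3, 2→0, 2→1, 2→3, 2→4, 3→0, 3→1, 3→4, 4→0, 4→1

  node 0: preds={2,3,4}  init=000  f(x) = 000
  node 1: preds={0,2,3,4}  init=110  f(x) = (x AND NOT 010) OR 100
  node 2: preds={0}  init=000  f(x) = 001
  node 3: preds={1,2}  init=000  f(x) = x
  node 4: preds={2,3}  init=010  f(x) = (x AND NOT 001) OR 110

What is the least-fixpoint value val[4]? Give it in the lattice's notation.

Trace (8 dequeues):
  [1] u=0 | in 010 | out 000 | ==
  [2] u=1 | in 010 | out 110 | ==
  [3] u=2 | in 000 | out 001 | prev 000 | push {0,1}
  [4] u=3 | in 111 | out 111 | prev 000 | push {}
  [5] u=4 | in 111 | out 110 | prev 010 | push {}
  [6] u=0 | in 111 | out 000 | ==
  [7] u=1 | in 111 | out 111 | prev 110 | push {3}
  [8] u=3 | in 111 | out 111 | ==

Converged values:
  [0] 000
  [1] 111
  [2] 001
  [3] 111
  [4] 110

110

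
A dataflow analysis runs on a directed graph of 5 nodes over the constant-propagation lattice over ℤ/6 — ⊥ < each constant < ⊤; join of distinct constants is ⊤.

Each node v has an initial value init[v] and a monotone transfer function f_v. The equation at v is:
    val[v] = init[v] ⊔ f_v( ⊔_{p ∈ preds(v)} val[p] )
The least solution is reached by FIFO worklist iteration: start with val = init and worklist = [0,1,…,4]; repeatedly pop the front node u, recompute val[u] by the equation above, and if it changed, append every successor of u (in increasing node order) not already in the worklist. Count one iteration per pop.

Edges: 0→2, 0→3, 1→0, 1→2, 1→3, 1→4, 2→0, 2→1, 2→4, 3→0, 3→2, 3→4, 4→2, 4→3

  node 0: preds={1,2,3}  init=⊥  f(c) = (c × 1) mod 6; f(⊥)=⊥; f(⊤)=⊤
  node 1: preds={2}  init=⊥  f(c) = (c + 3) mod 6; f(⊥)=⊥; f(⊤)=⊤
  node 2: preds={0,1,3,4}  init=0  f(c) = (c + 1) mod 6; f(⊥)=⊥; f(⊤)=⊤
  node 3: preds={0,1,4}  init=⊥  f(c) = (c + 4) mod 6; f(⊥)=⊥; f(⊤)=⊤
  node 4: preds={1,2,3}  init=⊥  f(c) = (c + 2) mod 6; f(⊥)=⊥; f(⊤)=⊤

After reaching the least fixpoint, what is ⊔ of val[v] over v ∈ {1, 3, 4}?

⊤

Trace (11 dequeues):
  [1] u=0 | in 0 | out 0 | prev ⊥ | push {}
  [2] u=1 | in 0 | out 3 | prev ⊥ | push {0}
  [3] u=2 | in ⊤ | out ⊤ | prev 0 | push {1}
  [4] u=3 | in ⊤ | out ⊤ | prev ⊥ | push {2}
  [5] u=4 | in ⊤ | out ⊤ | prev ⊥ | push {3}
  [6] u=0 | in ⊤ | out ⊤ | prev 0 | push {}
  [7] u=1 | in ⊤ | out ⊤ | prev 3 | push {0,4}
  [8] u=2 | in ⊤ | out ⊤ | ==
  [9] u=3 | in ⊤ | out ⊤ | ==
  [10] u=0 | in ⊤ | out ⊤ | ==
  [11] u=4 | in ⊤ | out ⊤ | ==

Converged values:
  [0] ⊤
  [1] ⊤
  [2] ⊤
  [3] ⊤
  [4] ⊤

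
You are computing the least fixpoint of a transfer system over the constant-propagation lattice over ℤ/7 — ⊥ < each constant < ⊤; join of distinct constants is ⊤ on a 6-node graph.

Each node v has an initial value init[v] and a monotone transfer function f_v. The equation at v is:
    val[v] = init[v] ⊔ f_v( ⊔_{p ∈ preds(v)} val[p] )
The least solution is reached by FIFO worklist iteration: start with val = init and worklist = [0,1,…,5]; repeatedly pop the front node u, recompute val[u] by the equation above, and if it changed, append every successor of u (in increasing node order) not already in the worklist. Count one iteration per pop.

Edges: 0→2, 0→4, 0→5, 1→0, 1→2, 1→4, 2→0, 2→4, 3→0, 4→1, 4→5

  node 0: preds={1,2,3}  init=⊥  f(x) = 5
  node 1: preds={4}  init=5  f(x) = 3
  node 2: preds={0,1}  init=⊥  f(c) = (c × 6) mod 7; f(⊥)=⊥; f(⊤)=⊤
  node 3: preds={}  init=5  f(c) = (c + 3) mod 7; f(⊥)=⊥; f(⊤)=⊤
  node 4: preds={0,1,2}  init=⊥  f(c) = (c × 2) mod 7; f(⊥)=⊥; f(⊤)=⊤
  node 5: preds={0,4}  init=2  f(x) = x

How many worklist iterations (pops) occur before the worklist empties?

8

Worklist (8 pops):
  #1 pop 0: in=5 → 5 (was ⊥); enqueue []
  #2 pop 1: in=⊥ → ⊤ (was 5); enqueue [0]
  #3 pop 2: in=⊤ → ⊤ (was ⊥); enqueue []
  #4 pop 3: in=⊥ → 5 (no change)
  #5 pop 4: in=⊤ → ⊤ (was ⊥); enqueue [1]
  #6 pop 5: in=⊤ → ⊤ (was 2); enqueue []
  #7 pop 0: in=⊤ → 5 (no change)
  #8 pop 1: in=⊤ → ⊤ (no change)

Fixpoint:
  val[0] = 5
  val[1] = ⊤
  val[2] = ⊤
  val[3] = 5
  val[4] = ⊤
  val[5] = ⊤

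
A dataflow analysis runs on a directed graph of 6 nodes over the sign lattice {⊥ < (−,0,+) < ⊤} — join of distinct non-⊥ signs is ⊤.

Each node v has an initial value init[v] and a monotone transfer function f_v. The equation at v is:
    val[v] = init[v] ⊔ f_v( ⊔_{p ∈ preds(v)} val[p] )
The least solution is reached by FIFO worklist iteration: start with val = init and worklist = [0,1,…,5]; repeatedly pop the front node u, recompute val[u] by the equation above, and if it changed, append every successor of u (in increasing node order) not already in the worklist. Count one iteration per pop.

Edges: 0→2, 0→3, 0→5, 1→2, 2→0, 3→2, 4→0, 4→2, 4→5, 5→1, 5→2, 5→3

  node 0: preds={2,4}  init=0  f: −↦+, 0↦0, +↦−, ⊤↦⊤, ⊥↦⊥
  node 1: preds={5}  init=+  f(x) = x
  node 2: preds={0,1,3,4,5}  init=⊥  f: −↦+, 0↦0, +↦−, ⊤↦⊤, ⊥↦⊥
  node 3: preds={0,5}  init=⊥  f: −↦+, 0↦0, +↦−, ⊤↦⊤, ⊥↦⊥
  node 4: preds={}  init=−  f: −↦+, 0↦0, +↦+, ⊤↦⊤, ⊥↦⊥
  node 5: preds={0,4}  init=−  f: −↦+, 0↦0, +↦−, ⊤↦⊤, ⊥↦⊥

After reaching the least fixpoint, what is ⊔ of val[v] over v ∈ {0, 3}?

Worklist (10 pops):
  #1 pop 0: in=− → ⊤ (was 0); enqueue []
  #2 pop 1: in=− → ⊤ (was +); enqueue []
  #3 pop 2: in=⊤ → ⊤ (was ⊥); enqueue [0]
  #4 pop 3: in=⊤ → ⊤ (was ⊥); enqueue [2]
  #5 pop 4: in=⊥ → − (no change)
  #6 pop 5: in=⊤ → ⊤ (was −); enqueue [1,3]
  #7 pop 0: in=⊤ → ⊤ (no change)
  #8 pop 2: in=⊤ → ⊤ (no change)
  #9 pop 1: in=⊤ → ⊤ (no change)
  #10 pop 3: in=⊤ → ⊤ (no change)

Fixpoint:
  val[0] = ⊤
  val[1] = ⊤
  val[2] = ⊤
  val[3] = ⊤
  val[4] = −
  val[5] = ⊤

⊤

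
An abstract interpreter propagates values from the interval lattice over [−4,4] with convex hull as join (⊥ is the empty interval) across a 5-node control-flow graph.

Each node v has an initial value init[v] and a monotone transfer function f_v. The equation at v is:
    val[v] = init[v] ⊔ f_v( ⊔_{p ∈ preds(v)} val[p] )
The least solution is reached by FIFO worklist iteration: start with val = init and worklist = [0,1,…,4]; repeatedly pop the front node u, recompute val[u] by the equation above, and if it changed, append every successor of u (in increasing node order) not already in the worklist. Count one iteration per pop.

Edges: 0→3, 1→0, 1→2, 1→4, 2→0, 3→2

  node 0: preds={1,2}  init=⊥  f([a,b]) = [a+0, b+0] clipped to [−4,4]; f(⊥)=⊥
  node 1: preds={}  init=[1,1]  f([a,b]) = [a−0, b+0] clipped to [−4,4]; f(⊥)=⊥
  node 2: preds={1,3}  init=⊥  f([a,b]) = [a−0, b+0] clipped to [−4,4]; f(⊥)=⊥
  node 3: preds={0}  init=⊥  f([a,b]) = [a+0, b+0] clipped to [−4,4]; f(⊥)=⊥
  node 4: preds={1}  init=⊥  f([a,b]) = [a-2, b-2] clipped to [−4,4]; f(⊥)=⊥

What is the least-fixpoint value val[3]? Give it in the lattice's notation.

[1,1]

Trace (7 dequeues):
  [1] u=0 | in [1,1] | out [1,1] | prev ⊥ | push {}
  [2] u=1 | in ⊥ | out [1,1] | ==
  [3] u=2 | in [1,1] | out [1,1] | prev ⊥ | push {0}
  [4] u=3 | in [1,1] | out [1,1] | prev ⊥ | push {2}
  [5] u=4 | in [1,1] | out [-1,-1] | prev ⊥ | push {}
  [6] u=0 | in [1,1] | out [1,1] | ==
  [7] u=2 | in [1,1] | out [1,1] | ==

Converged values:
  [0] [1,1]
  [1] [1,1]
  [2] [1,1]
  [3] [1,1]
  [4] [-1,-1]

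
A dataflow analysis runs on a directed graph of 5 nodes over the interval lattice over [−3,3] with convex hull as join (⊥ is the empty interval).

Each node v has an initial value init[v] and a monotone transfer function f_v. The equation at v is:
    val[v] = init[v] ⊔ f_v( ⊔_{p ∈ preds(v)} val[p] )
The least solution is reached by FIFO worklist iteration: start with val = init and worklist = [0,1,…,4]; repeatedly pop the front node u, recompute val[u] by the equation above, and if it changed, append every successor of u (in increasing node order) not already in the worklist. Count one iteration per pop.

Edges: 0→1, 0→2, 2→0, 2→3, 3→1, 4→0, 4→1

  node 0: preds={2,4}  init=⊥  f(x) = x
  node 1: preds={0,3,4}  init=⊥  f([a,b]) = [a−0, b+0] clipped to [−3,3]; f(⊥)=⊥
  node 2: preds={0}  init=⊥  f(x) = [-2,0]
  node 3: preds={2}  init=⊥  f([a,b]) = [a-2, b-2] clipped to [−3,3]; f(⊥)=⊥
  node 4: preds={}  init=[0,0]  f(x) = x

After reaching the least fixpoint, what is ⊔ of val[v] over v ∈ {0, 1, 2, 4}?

[-3,0]

Trace (8 dequeues):
  [1] u=0 | in [0,0] | out [0,0] | prev ⊥ | push {}
  [2] u=1 | in [0,0] | out [0,0] | prev ⊥ | push {}
  [3] u=2 | in [0,0] | out [-2,0] | prev ⊥ | push {0}
  [4] u=3 | in [-2,0] | out [-3,-2] | prev ⊥ | push {1}
  [5] u=4 | in ⊥ | out [0,0] | ==
  [6] u=0 | in [-2,0] | out [-2,0] | prev [0,0] | push {2}
  [7] u=1 | in [-3,0] | out [-3,0] | prev [0,0] | push {}
  [8] u=2 | in [-2,0] | out [-2,0] | ==

Converged values:
  [0] [-2,0]
  [1] [-3,0]
  [2] [-2,0]
  [3] [-3,-2]
  [4] [0,0]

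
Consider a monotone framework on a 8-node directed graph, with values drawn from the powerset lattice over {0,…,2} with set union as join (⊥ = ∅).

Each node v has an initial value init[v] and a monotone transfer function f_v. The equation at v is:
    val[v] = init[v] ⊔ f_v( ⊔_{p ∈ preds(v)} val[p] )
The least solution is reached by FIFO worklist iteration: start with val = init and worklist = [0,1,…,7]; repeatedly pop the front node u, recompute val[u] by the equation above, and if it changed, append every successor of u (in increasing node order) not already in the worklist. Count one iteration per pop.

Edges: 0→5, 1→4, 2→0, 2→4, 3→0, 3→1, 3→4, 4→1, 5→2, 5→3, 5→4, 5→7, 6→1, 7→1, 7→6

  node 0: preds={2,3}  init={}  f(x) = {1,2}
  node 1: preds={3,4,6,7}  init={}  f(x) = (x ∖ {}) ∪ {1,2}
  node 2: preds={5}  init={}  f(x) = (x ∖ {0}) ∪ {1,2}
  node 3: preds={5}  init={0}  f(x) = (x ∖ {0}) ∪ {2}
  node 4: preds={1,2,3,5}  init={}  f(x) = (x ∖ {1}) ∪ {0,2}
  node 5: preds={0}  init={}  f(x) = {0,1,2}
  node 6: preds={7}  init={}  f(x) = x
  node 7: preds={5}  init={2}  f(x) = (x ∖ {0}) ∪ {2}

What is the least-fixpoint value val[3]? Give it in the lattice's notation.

Worklist (16 pops):
  #1 pop 0: in={0} → {1,2} (was {}); enqueue []
  #2 pop 1: in={0,2} → {0,1,2} (was {}); enqueue []
  #3 pop 2: in={} → {1,2} (was {}); enqueue [0]
  #4 pop 3: in={} → {0,2} (was {0}); enqueue [1]
  #5 pop 4: in={0,1,2} → {0,2} (was {}); enqueue []
  #6 pop 5: in={1,2} → {0,1,2} (was {}); enqueue [2,3,4]
  #7 pop 6: in={2} → {2} (was {}); enqueue []
  #8 pop 7: in={0,1,2} → {1,2} (was {2}); enqueue [6]
  #9 pop 0: in={0,1,2} → {1,2} (no change)
  #10 pop 1: in={0,1,2} → {0,1,2} (no change)
  #11 pop 2: in={0,1,2} → {1,2} (no change)
  #12 pop 3: in={0,1,2} → {0,1,2} (was {0,2}); enqueue [0,1]
  #13 pop 4: in={0,1,2} → {0,2} (no change)
  #14 pop 6: in={1,2} → {1,2} (was {2}); enqueue []
  #15 pop 0: in={0,1,2} → {1,2} (no change)
  #16 pop 1: in={0,1,2} → {0,1,2} (no change)

Fixpoint:
  val[0] = {1,2}
  val[1] = {0,1,2}
  val[2] = {1,2}
  val[3] = {0,1,2}
  val[4] = {0,2}
  val[5] = {0,1,2}
  val[6] = {1,2}
  val[7] = {1,2}

{0,1,2}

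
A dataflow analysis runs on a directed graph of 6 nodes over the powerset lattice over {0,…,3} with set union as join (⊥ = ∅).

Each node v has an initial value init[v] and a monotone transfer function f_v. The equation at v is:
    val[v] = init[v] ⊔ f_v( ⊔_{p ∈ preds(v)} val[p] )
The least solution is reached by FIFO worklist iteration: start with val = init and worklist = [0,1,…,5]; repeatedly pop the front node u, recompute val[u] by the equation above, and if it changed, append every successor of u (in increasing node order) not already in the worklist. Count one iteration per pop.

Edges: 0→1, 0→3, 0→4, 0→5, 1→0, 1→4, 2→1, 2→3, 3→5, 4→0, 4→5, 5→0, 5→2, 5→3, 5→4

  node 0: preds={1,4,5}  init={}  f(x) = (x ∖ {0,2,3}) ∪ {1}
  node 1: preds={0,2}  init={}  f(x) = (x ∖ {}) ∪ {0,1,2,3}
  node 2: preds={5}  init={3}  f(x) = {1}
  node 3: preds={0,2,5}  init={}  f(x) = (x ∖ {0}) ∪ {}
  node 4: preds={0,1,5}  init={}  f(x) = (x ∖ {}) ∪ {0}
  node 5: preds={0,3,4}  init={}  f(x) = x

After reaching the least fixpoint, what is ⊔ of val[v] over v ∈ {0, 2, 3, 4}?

Iteration log — 12 steps:
  step 1. node 0  ⊔preds={}  new={1}  old={}  +wl: 
  step 2. node 1  ⊔preds={1,3}  new={0,1,2,3}  old={}  +wl: 0
  step 3. node 2  ⊔preds={}  new={1,3}  old={3}  +wl: 1
  step 4. node 3  ⊔preds={1,3}  new={1,3}  old={}  +wl: 
  step 5. node 4  ⊔preds={0,1,2,3}  new={0,1,2,3}  old={}  +wl: 
  step 6. node 5  ⊔preds={0,1,2,3}  new={0,1,2,3}  old={}  +wl: 2,3,4
  step 7. node 0  ⊔preds={0,1,2,3}  new={1}  stable
  step 8. node 1  ⊔preds={1,3}  new={0,1,2,3}  stable
  step 9. node 2  ⊔preds={0,1,2,3}  new={1,3}  stable
  step 10. node 3  ⊔preds={0,1,2,3}  new={1,2,3}  old={1,3}  +wl: 5
  step 11. node 4  ⊔preds={0,1,2,3}  new={0,1,2,3}  stable
  step 12. node 5  ⊔preds={0,1,2,3}  new={0,1,2,3}  stable

Least fixpoint reached:
  node 0: {1}
  node 1: {0,1,2,3}
  node 2: {1,3}
  node 3: {1,2,3}
  node 4: {0,1,2,3}
  node 5: {0,1,2,3}

{0,1,2,3}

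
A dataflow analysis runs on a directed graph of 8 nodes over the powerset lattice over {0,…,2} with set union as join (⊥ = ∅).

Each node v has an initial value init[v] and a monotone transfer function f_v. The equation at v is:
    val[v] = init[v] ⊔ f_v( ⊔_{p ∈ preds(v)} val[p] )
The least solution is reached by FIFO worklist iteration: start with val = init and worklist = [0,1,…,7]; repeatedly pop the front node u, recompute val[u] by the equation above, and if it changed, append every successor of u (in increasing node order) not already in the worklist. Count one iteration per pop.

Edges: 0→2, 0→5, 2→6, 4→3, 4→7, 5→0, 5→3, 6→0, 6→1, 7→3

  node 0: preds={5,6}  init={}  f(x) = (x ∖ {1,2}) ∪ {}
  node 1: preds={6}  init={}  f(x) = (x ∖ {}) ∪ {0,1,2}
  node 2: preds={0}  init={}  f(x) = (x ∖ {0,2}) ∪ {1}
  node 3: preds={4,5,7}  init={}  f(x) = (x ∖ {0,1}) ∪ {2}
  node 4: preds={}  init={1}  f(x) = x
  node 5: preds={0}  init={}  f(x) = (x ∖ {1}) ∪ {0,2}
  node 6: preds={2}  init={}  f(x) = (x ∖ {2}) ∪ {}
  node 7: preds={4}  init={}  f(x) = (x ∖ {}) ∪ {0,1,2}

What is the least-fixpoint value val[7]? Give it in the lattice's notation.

{0,1,2}

Worklist (13 pops):
  #1 pop 0: in={} → {} (no change)
  #2 pop 1: in={} → {0,1,2} (was {}); enqueue []
  #3 pop 2: in={} → {1} (was {}); enqueue []
  #4 pop 3: in={1} → {2} (was {}); enqueue []
  #5 pop 4: in={} → {1} (no change)
  #6 pop 5: in={} → {0,2} (was {}); enqueue [0,3]
  #7 pop 6: in={1} → {1} (was {}); enqueue [1]
  #8 pop 7: in={1} → {0,1,2} (was {}); enqueue []
  #9 pop 0: in={0,1,2} → {0} (was {}); enqueue [2,5]
  #10 pop 3: in={0,1,2} → {2} (no change)
  #11 pop 1: in={1} → {0,1,2} (no change)
  #12 pop 2: in={0} → {1} (no change)
  #13 pop 5: in={0} → {0,2} (no change)

Fixpoint:
  val[0] = {0}
  val[1] = {0,1,2}
  val[2] = {1}
  val[3] = {2}
  val[4] = {1}
  val[5] = {0,2}
  val[6] = {1}
  val[7] = {0,1,2}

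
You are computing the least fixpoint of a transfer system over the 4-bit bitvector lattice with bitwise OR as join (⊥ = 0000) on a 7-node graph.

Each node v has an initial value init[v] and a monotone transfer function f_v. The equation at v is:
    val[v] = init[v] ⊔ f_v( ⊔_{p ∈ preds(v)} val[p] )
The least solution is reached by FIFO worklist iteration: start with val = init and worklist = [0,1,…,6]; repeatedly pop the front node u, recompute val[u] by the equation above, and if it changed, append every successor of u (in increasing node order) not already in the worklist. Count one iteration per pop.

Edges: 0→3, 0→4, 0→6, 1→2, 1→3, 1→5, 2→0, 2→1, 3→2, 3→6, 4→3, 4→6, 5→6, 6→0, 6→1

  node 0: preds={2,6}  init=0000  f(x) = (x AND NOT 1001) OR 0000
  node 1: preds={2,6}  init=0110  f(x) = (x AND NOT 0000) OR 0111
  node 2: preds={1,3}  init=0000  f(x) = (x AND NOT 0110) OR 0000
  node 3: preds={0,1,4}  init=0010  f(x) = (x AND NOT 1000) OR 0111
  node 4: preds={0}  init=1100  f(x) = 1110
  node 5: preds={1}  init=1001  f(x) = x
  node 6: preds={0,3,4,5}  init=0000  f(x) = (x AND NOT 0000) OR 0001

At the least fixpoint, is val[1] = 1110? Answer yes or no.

Worklist (16 pops):
  #1 pop 0: in=0000 → 0000 (no change)
  #2 pop 1: in=0000 → 0111 (was 0110); enqueue []
  #3 pop 2: in=0111 → 0001 (was 0000); enqueue [0,1]
  #4 pop 3: in=1111 → 0111 (was 0010); enqueue [2]
  #5 pop 4: in=0000 → 1110 (was 1100); enqueue [3]
  #6 pop 5: in=0111 → 1111 (was 1001); enqueue []
  #7 pop 6: in=1111 → 1111 (was 0000); enqueue []
  #8 pop 0: in=1111 → 0110 (was 0000); enqueue [4,6]
  #9 pop 1: in=1111 → 1111 (was 0111); enqueue [5]
  #10 pop 2: in=1111 → 1001 (was 0001); enqueue [0,1]
  #11 pop 3: in=1111 → 0111 (no change)
  #12 pop 4: in=0110 → 1110 (no change)
  #13 pop 6: in=1111 → 1111 (no change)
  #14 pop 5: in=1111 → 1111 (no change)
  #15 pop 0: in=1111 → 0110 (no change)
  #16 pop 1: in=1111 → 1111 (no change)

Fixpoint:
  val[0] = 0110
  val[1] = 1111
  val[2] = 1001
  val[3] = 0111
  val[4] = 1110
  val[5] = 1111
  val[6] = 1111

no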